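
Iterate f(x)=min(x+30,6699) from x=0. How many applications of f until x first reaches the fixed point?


Step 1: x=0, cap=6699, increment=30
Step 2: x grows by 30 each step until capped at 6699; fixed point is x=6699
Step 3: iterations = ceil(6699/30) = 224

224


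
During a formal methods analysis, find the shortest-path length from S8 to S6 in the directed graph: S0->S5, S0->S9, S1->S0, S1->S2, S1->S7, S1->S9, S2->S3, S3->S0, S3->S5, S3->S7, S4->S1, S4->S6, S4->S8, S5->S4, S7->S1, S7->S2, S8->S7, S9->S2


BFS layer-by-layer from S8:
  dist 0: {S8}
  dist 1: {S7}
  dist 2: {S1, S2}
  dist 3: {S0, S3, S9}
  dist 4: {S5}
  dist 5: {S4}
  dist 6: {S6}
  -> S6 reached at distance 6
Shortest path length = 6

6


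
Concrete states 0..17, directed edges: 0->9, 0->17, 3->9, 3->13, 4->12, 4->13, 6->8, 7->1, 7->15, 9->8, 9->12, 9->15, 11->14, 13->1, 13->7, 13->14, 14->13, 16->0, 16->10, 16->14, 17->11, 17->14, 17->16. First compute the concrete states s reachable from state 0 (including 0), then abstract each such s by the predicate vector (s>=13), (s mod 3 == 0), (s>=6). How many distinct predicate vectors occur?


BFS from 0:
Concrete reachable: {0, 1, 7, 8, 9, 10, 11, 12, 13, 14, 15, 16, 17}
Abstract via predicates (s>=13), (s mod 3 == 0), (s>=6):
  (0,0,0) <- {1}
  (0,0,1) <- {7, 8, 10, 11}
  (0,1,0) <- {0}
  (0,1,1) <- {9, 12}
  (1,0,1) <- {13, 14, 16, 17}
  (1,1,1) <- {15}
Distinct abstract states = 6

6


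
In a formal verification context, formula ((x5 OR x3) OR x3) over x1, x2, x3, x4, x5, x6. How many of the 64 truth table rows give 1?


Formula: ((x5 OR x3) OR x3) over 6 vars (64 rows)
Evaluate each row (x1, x2, x3, x4, x5, x6 as bits, MSB first):
  row 0 [000000]: ((0 OR 0) OR 0) -> 0
  row 1 [000001]: ((0 OR 0) OR 0) -> 0
  row 2 [000010]: ((1 OR 0) OR 0) -> 1
  row 3 [000011]: ((1 OR 0) OR 0) -> 1
  row 4 [000100]: ((0 OR 0) OR 0) -> 0
  (every remaining row is evaluated the same way; all 64 results are listed next)
Full result column, 8 rows per line (x1,x2,x3 fixed per line; x4,x5,x6 runs 000..111 left to right):
  rows 0-7 [x1,x2,x3=000]: 00110011  (ones: 4)
  rows 8-15 [x1,x2,x3=001]: 11111111  (ones: 8)
  rows 16-23 [x1,x2,x3=010]: 00110011  (ones: 4)
  rows 24-31 [x1,x2,x3=011]: 11111111  (ones: 8)
  rows 32-39 [x1,x2,x3=100]: 00110011  (ones: 4)
  rows 40-47 [x1,x2,x3=101]: 11111111  (ones: 8)
  rows 48-55 [x1,x2,x3=110]: 00110011  (ones: 4)
  rows 56-63 [x1,x2,x3=111]: 11111111  (ones: 8)
Count of 1-rows = 4+8+4+8+4+8+4+8 = 48

48


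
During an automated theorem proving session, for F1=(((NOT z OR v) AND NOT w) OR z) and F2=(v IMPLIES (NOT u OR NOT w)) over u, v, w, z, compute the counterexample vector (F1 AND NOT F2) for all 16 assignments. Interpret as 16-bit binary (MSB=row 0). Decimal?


F1 = (((NOT z OR v) AND NOT w) OR z)
F2 = (v IMPLIES (NOT u OR NOT w))
Counterexample to F1=>F2 is where F1=1 and F2=0.
Evaluate each row (bits = u,v,w,z, MSB first):
  row 0 [0000]: F1=1 F2=1 -> F1&~F2 -> 0
  row 1 [0001]: F1=1 F2=1 -> F1&~F2 -> 0
  row 2 [0010]: F1=0 F2=1 -> F1&~F2 -> 0
  row 3 [0011]: F1=1 F2=1 -> F1&~F2 -> 0
  row 4 [0100]: F1=1 F2=1 -> F1&~F2 -> 0
  row 5 [0101]: F1=1 F2=1 -> F1&~F2 -> 0
  row 6 [0110]: F1=0 F2=1 -> F1&~F2 -> 0
  row 7 [0111]: F1=1 F2=1 -> F1&~F2 -> 0
  row 8 [1000]: F1=1 F2=1 -> F1&~F2 -> 0
  row 9 [1001]: F1=1 F2=1 -> F1&~F2 -> 0
  row 10 [1010]: F1=0 F2=1 -> F1&~F2 -> 0
  row 11 [1011]: F1=1 F2=1 -> F1&~F2 -> 0
  row 12 [1100]: F1=1 F2=1 -> F1&~F2 -> 0
  row 13 [1101]: F1=1 F2=1 -> F1&~F2 -> 0
  row 14 [1110]: F1=0 F2=0 -> F1&~F2 -> 0
  row 15 [1111]: F1=1 F2=0 -> F1&~F2 -> 1
Full result column, 4 rows per line (u,v fixed per line; w,z runs 00..11 left to right):
  rows 0-3 [u,v=00]: 0000  = hex 0
  rows 4-7 [u,v=01]: 0000  = hex 0
  rows 8-11 [u,v=10]: 0000  = hex 0
  rows 12-15 [u,v=11]: 0001  = hex 1
Counterexample vector (row 0 .. row 15) = 0000000000000001
Output column grouped in 4s = 0000 0000 0000 0001 = 0x0001
Convert to decimal digit by digit (value = value*16 + digit):
  0 -> 0
  0*16 + 0 = 0
  0*16 + 0 = 0
  0*16 + 1 = 1
Decimal = 1

1


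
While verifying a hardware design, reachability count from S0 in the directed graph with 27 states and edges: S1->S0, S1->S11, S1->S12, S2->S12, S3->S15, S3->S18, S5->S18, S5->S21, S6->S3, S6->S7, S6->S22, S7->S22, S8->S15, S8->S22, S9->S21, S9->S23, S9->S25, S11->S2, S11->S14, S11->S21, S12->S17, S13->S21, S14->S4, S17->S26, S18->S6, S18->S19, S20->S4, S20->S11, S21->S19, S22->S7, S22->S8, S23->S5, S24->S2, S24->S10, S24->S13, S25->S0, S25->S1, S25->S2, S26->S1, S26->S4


BFS from S0:
  layer 0: {S0}
Reachable set: {S0}
Count = 1

1


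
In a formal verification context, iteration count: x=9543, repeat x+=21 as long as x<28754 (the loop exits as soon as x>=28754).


Step 1: x goes from 9543 toward 28754 by 21; the body runs while x<28754, so iterations = ceil((bound-start)/step)
Step 2: Distance=19211
Step 3: ceil(19211/21)=915

915


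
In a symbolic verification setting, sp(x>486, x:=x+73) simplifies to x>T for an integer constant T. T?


Formula: sp(P, x:=E) = exists old_x. (x = E[old_x/x]) AND P[old_x/x] (old_x is the value of x before the assignment; eliminate old_x by solving x = E[old_x/x] for old_x)
Step 1: Precondition P: x>486, i.e. old_x > 486
Step 2: Assignment gives x = old_x + 73, so old_x = x - 73
Step 3: Substitute into P: x - 73 > 486
Step 4: Simplify: x > 486+73 = 559

559


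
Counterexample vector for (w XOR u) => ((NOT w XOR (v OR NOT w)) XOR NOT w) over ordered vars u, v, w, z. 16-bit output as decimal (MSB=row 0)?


F1 = (w XOR u)
F2 = ((NOT w XOR (v OR NOT w)) XOR NOT w)
Counterexample to F1=>F2 is where F1=1 and F2=0.
Evaluate each row (bits = u,v,w,z, MSB first):
  row 0 [0000]: F1=0 F2=1 -> F1&~F2 -> 0
  row 1 [0001]: F1=0 F2=1 -> F1&~F2 -> 0
  row 2 [0010]: F1=1 F2=0 -> F1&~F2 -> 1
  row 3 [0011]: F1=1 F2=0 -> F1&~F2 -> 1
  row 4 [0100]: F1=0 F2=1 -> F1&~F2 -> 0
  row 5 [0101]: F1=0 F2=1 -> F1&~F2 -> 0
  row 6 [0110]: F1=1 F2=1 -> F1&~F2 -> 0
  row 7 [0111]: F1=1 F2=1 -> F1&~F2 -> 0
  row 8 [1000]: F1=1 F2=1 -> F1&~F2 -> 0
  row 9 [1001]: F1=1 F2=1 -> F1&~F2 -> 0
  row 10 [1010]: F1=0 F2=0 -> F1&~F2 -> 0
  row 11 [1011]: F1=0 F2=0 -> F1&~F2 -> 0
  row 12 [1100]: F1=1 F2=1 -> F1&~F2 -> 0
  row 13 [1101]: F1=1 F2=1 -> F1&~F2 -> 0
  row 14 [1110]: F1=0 F2=1 -> F1&~F2 -> 0
  row 15 [1111]: F1=0 F2=1 -> F1&~F2 -> 0
Full result column, 4 rows per line (u,v fixed per line; w,z runs 00..11 left to right):
  rows 0-3 [u,v=00]: 0011  = hex 3
  rows 4-7 [u,v=01]: 0000  = hex 0
  rows 8-11 [u,v=10]: 0000  = hex 0
  rows 12-15 [u,v=11]: 0000  = hex 0
Counterexample vector (row 0 .. row 15) = 0011000000000000
Output column grouped in 4s = 0011 0000 0000 0000 = 0x3000
Convert to decimal digit by digit (value = value*16 + digit):
  3 -> 3
  3*16 + 0 = 48
  48*16 + 0 = 768
  768*16 + 0 = 12288
Decimal = 12288

12288


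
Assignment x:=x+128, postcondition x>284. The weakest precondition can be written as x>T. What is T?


Formula: wp(x:=E, P) = P[E/x] (substitute E for x in postcondition)
Step 1: Postcondition: x>284
Step 2: Substitute x+128 for x: x+128>284
Step 3: Solve for x: x > 284-128 = 156

156


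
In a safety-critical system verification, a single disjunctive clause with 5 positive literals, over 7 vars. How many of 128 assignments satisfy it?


Step 1: Total=2^7=128
Step 2: Unsat when all 5 false: 2^2=4
Step 3: Sat=128-4=124

124


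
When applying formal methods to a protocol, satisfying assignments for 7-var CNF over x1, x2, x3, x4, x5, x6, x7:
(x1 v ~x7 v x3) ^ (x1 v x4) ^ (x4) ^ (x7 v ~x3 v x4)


CNF with 4 clauses over 7 vars (128 assignments).
An assignment satisfies CNF iff every clause has >=1 true literal.
Check each row (bits = x1,x2,x3,x4,x5,x6,x7; clause T/F shown):
  row 0 [0000000]: clauses=TFFT -> 0
  row 1 [0000001]: clauses=FFFT -> 0
  row 2 [0000010]: clauses=TFFT -> 0
  row 3 [0000011]: clauses=FFFT -> 0
  row 4 [0000100]: clauses=TFFT -> 0
  (every remaining row is evaluated the same way; all 128 results are listed next)
Full result column, 8 rows per line (x1,x2,x3,x4 fixed per line; x5,x6,x7 runs 000..111 left to right):
  rows 0-7 [x1,x2,x3,x4=0000]: 00000000  (ones: 0)
  rows 8-15 [x1,x2,x3,x4=0001]: 10101010  (ones: 4)
  rows 16-23 [x1,x2,x3,x4=0010]: 00000000  (ones: 0)
  rows 24-31 [x1,x2,x3,x4=0011]: 11111111  (ones: 8)
  rows 32-39 [x1,x2,x3,x4=0100]: 00000000  (ones: 0)
  rows 40-47 [x1,x2,x3,x4=0101]: 10101010  (ones: 4)
  rows 48-55 [x1,x2,x3,x4=0110]: 00000000  (ones: 0)
  rows 56-63 [x1,x2,x3,x4=0111]: 11111111  (ones: 8)
  rows 64-71 [x1,x2,x3,x4=1000]: 00000000  (ones: 0)
  rows 72-79 [x1,x2,x3,x4=1001]: 11111111  (ones: 8)
  rows 80-87 [x1,x2,x3,x4=1010]: 00000000  (ones: 0)
  rows 88-95 [x1,x2,x3,x4=1011]: 11111111  (ones: 8)
  rows 96-103 [x1,x2,x3,x4=1100]: 00000000  (ones: 0)
  rows 104-111 [x1,x2,x3,x4=1101]: 11111111  (ones: 8)
  rows 112-119 [x1,x2,x3,x4=1110]: 00000000  (ones: 0)
  rows 120-127 [x1,x2,x3,x4=1111]: 11111111  (ones: 8)
Satisfying assignments = 0+4+0+8+0+4+0+8+0+8+0+8+0+8+0+8 = 56

56


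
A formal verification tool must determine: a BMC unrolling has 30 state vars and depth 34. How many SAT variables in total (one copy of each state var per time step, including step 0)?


BMC unrolls to depth k, creating one copy of each state var for steps 0..k.
Step count = 34 + 1 = 35 (steps 0 through 34)
Vars per step = 30
Total = 30 * 35 = 1050

1050


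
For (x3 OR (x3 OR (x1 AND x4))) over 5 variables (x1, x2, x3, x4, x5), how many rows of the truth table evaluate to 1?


Formula: (x3 OR (x3 OR (x1 AND x4))) over 5 vars (32 rows)
Evaluate each row (x1, x2, x3, x4, x5 as bits, MSB first):
  row 0 [00000]: (0 OR (0 OR (0 AND 0))) -> 0
  row 1 [00001]: (0 OR (0 OR (0 AND 0))) -> 0
  row 2 [00010]: (0 OR (0 OR (0 AND 1))) -> 0
  row 3 [00011]: (0 OR (0 OR (0 AND 1))) -> 0
  row 4 [00100]: (1 OR (1 OR (0 AND 0))) -> 1
  row 5 [00101]: (1 OR (1 OR (0 AND 0))) -> 1
  row 6 [00110]: (1 OR (1 OR (0 AND 1))) -> 1
  row 7 [00111]: (1 OR (1 OR (0 AND 1))) -> 1
  row 8 [01000]: (0 OR (0 OR (0 AND 0))) -> 0
  row 9 [01001]: (0 OR (0 OR (0 AND 0))) -> 0
  row 10 [01010]: (0 OR (0 OR (0 AND 1))) -> 0
  row 11 [01011]: (0 OR (0 OR (0 AND 1))) -> 0
  row 12 [01100]: (1 OR (1 OR (0 AND 0))) -> 1
  row 13 [01101]: (1 OR (1 OR (0 AND 0))) -> 1
  row 14 [01110]: (1 OR (1 OR (0 AND 1))) -> 1
  row 15 [01111]: (1 OR (1 OR (0 AND 1))) -> 1
  row 16 [10000]: (0 OR (0 OR (1 AND 0))) -> 0
  row 17 [10001]: (0 OR (0 OR (1 AND 0))) -> 0
  row 18 [10010]: (0 OR (0 OR (1 AND 1))) -> 1
  row 19 [10011]: (0 OR (0 OR (1 AND 1))) -> 1
  row 20 [10100]: (1 OR (1 OR (1 AND 0))) -> 1
  row 21 [10101]: (1 OR (1 OR (1 AND 0))) -> 1
  row 22 [10110]: (1 OR (1 OR (1 AND 1))) -> 1
  row 23 [10111]: (1 OR (1 OR (1 AND 1))) -> 1
  row 24 [11000]: (0 OR (0 OR (1 AND 0))) -> 0
  row 25 [11001]: (0 OR (0 OR (1 AND 0))) -> 0
  row 26 [11010]: (0 OR (0 OR (1 AND 1))) -> 1
  row 27 [11011]: (0 OR (0 OR (1 AND 1))) -> 1
  row 28 [11100]: (1 OR (1 OR (1 AND 0))) -> 1
  row 29 [11101]: (1 OR (1 OR (1 AND 0))) -> 1
  row 30 [11110]: (1 OR (1 OR (1 AND 1))) -> 1
  row 31 [11111]: (1 OR (1 OR (1 AND 1))) -> 1
Full result column, 8 rows per line (x1,x2 fixed per line; x3,x4,x5 runs 000..111 left to right):
  rows 0-7 [x1,x2=00]: 00001111  (ones: 4)
  rows 8-15 [x1,x2=01]: 00001111  (ones: 4)
  rows 16-23 [x1,x2=10]: 00111111  (ones: 6)
  rows 24-31 [x1,x2=11]: 00111111  (ones: 6)
Count of 1-rows = 4+4+6+6 = 20

20


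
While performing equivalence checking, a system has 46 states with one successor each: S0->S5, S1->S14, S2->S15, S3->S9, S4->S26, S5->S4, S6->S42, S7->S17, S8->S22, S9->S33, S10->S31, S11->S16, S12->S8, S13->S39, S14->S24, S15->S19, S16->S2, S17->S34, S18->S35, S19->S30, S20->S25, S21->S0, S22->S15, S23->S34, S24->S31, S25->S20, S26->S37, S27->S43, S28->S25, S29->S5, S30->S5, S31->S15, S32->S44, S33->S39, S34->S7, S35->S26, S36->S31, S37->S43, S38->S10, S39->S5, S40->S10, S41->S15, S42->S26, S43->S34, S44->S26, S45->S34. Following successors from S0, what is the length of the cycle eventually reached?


Trace from S0 until a state repeats:
  S0 -> S5 -> S4 -> S26 -> S37 -> S43 -> S34 -> S7 -> S17 -> S34
S34 first seen at step 6, revisited at step 9.
Cycle length = 9 - 6 = 3

3


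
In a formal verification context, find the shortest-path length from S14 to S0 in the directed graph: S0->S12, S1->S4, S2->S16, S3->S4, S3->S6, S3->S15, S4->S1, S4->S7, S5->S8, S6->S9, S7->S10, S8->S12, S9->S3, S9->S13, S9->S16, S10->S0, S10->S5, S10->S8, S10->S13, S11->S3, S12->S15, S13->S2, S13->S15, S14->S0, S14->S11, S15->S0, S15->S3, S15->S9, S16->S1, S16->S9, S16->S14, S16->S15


BFS layer-by-layer from S14:
  dist 0: {S14}
  dist 1: {S0, S11}
  -> S0 reached at distance 1
Shortest path length = 1

1


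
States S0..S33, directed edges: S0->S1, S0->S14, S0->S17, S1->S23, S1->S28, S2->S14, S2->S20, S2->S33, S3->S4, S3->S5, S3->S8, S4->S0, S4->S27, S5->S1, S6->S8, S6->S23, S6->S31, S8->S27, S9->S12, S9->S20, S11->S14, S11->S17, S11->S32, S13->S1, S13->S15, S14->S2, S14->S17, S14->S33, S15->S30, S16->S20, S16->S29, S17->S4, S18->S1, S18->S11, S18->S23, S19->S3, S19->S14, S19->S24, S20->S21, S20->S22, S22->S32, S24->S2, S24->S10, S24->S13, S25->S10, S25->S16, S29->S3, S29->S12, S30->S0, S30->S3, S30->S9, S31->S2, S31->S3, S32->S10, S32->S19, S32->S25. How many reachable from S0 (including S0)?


BFS from S0:
  layer 0: {S0}
  layer 1: {S1, S14, S17}
  layer 2: {S2, S4, S23, S28, S33}
  layer 3: {S20, S27}
  layer 4: {S21, S22}
  layer 5: {S32}
  layer 6: {S10, S19, S25}
  layer 7: {S3, S16, S24}
  layer 8: {S5, S8, S13, S29}
  layer 9: {S12, S15}
  layer 10: {S30}
  layer 11: {S9}
Reachable set: {S0, S1, S2, S3, S4, S5, S8, S9, S10, S12, S13, S14, S15, S16, S17, S19, S20, S21, S22, S23, S24, S25, S27, S28, S29, S30, S32, S33}
Count = 28

28


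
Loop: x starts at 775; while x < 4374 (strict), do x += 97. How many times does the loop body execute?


Step 1: x goes from 775 toward 4374 by 97; the body runs while x<4374, so iterations = ceil((bound-start)/step)
Step 2: Distance=3599
Step 3: ceil(3599/97)=38

38


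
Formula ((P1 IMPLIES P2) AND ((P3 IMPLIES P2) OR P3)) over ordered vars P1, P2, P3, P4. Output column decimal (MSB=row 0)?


Formula: ((P1 IMPLIES P2) AND ((P3 IMPLIES P2) OR P3)) over P1, P2, P3, P4 (16 rows)
Evaluate each row (bits = P1,P2,P3,P4, MSB first):
  row 0 [0000]: ((0 IMPLIES 0) AND ((0 IMPLIES 0) OR 0)) -> 1
  row 1 [0001]: ((0 IMPLIES 0) AND ((0 IMPLIES 0) OR 0)) -> 1
  row 2 [0010]: ((0 IMPLIES 0) AND ((1 IMPLIES 0) OR 1)) -> 1
  row 3 [0011]: ((0 IMPLIES 0) AND ((1 IMPLIES 0) OR 1)) -> 1
  row 4 [0100]: ((0 IMPLIES 1) AND ((0 IMPLIES 1) OR 0)) -> 1
  row 5 [0101]: ((0 IMPLIES 1) AND ((0 IMPLIES 1) OR 0)) -> 1
  row 6 [0110]: ((0 IMPLIES 1) AND ((1 IMPLIES 1) OR 1)) -> 1
  row 7 [0111]: ((0 IMPLIES 1) AND ((1 IMPLIES 1) OR 1)) -> 1
  row 8 [1000]: ((1 IMPLIES 0) AND ((0 IMPLIES 0) OR 0)) -> 0
  row 9 [1001]: ((1 IMPLIES 0) AND ((0 IMPLIES 0) OR 0)) -> 0
  row 10 [1010]: ((1 IMPLIES 0) AND ((1 IMPLIES 0) OR 1)) -> 0
  row 11 [1011]: ((1 IMPLIES 0) AND ((1 IMPLIES 0) OR 1)) -> 0
  row 12 [1100]: ((1 IMPLIES 1) AND ((0 IMPLIES 1) OR 0)) -> 1
  row 13 [1101]: ((1 IMPLIES 1) AND ((0 IMPLIES 1) OR 0)) -> 1
  row 14 [1110]: ((1 IMPLIES 1) AND ((1 IMPLIES 1) OR 1)) -> 1
  row 15 [1111]: ((1 IMPLIES 1) AND ((1 IMPLIES 1) OR 1)) -> 1
Full result column, 4 rows per line (P1,P2 fixed per line; P3,P4 runs 00..11 left to right):
  rows 0-3 [P1,P2=00]: 1111  = hex F
  rows 4-7 [P1,P2=01]: 1111  = hex F
  rows 8-11 [P1,P2=10]: 0000  = hex 0
  rows 12-15 [P1,P2=11]: 1111  = hex F
Output column (row 0 .. row 15) = 1111111100001111
Output column grouped in 4s = 1111 1111 0000 1111 = 0xFF0F
Convert to decimal digit by digit (value = value*16 + digit):
  F -> 15
  15*16 + 15 (F) = 255
  255*16 + 0 = 4080
  4080*16 + 15 (F) = 65295
Decimal = 65295

65295


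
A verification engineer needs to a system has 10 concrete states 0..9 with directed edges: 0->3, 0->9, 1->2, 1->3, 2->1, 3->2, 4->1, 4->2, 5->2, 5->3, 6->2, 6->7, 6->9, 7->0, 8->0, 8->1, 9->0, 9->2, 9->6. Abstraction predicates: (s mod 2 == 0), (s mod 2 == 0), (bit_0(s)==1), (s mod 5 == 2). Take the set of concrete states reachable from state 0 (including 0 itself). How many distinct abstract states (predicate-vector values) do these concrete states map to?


BFS from 0:
Concrete reachable: {0, 1, 2, 3, 6, 7, 9}
Abstract via predicates (s mod 2 == 0), (s mod 2 == 0), (bit_0(s)==1), (s mod 5 == 2):
  (0,0,1,0) <- {1, 3, 9}
  (0,0,1,1) <- {7}
  (1,1,0,0) <- {0, 6}
  (1,1,0,1) <- {2}
Distinct abstract states = 4

4


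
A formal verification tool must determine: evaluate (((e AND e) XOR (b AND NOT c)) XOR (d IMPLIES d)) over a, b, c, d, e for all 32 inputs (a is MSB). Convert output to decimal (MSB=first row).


Formula: (((e AND e) XOR (b AND NOT c)) XOR (d IMPLIES d)) over a, b, c, d, e (32 rows)
Evaluate each row (bits = a,b,c,d,e, MSB first):
  row 0 [00000]: (((0 AND 0) XOR (0 AND NOT 0)) XOR (0 IMPLIES 0)) -> 1
  row 1 [00001]: (((1 AND 1) XOR (0 AND NOT 0)) XOR (0 IMPLIES 0)) -> 0
  row 2 [00010]: (((0 AND 0) XOR (0 AND NOT 0)) XOR (1 IMPLIES 1)) -> 1
  row 3 [00011]: (((1 AND 1) XOR (0 AND NOT 0)) XOR (1 IMPLIES 1)) -> 0
  row 4 [00100]: (((0 AND 0) XOR (0 AND NOT 1)) XOR (0 IMPLIES 0)) -> 1
  row 5 [00101]: (((1 AND 1) XOR (0 AND NOT 1)) XOR (0 IMPLIES 0)) -> 0
  row 6 [00110]: (((0 AND 0) XOR (0 AND NOT 1)) XOR (1 IMPLIES 1)) -> 1
  row 7 [00111]: (((1 AND 1) XOR (0 AND NOT 1)) XOR (1 IMPLIES 1)) -> 0
  row 8 [01000]: (((0 AND 0) XOR (1 AND NOT 0)) XOR (0 IMPLIES 0)) -> 0
  row 9 [01001]: (((1 AND 1) XOR (1 AND NOT 0)) XOR (0 IMPLIES 0)) -> 1
  row 10 [01010]: (((0 AND 0) XOR (1 AND NOT 0)) XOR (1 IMPLIES 1)) -> 0
  row 11 [01011]: (((1 AND 1) XOR (1 AND NOT 0)) XOR (1 IMPLIES 1)) -> 1
  row 12 [01100]: (((0 AND 0) XOR (1 AND NOT 1)) XOR (0 IMPLIES 0)) -> 1
  row 13 [01101]: (((1 AND 1) XOR (1 AND NOT 1)) XOR (0 IMPLIES 0)) -> 0
  row 14 [01110]: (((0 AND 0) XOR (1 AND NOT 1)) XOR (1 IMPLIES 1)) -> 1
  row 15 [01111]: (((1 AND 1) XOR (1 AND NOT 1)) XOR (1 IMPLIES 1)) -> 0
  row 16 [10000]: (((0 AND 0) XOR (0 AND NOT 0)) XOR (0 IMPLIES 0)) -> 1
  row 17 [10001]: (((1 AND 1) XOR (0 AND NOT 0)) XOR (0 IMPLIES 0)) -> 0
  row 18 [10010]: (((0 AND 0) XOR (0 AND NOT 0)) XOR (1 IMPLIES 1)) -> 1
  row 19 [10011]: (((1 AND 1) XOR (0 AND NOT 0)) XOR (1 IMPLIES 1)) -> 0
  row 20 [10100]: (((0 AND 0) XOR (0 AND NOT 1)) XOR (0 IMPLIES 0)) -> 1
  row 21 [10101]: (((1 AND 1) XOR (0 AND NOT 1)) XOR (0 IMPLIES 0)) -> 0
  row 22 [10110]: (((0 AND 0) XOR (0 AND NOT 1)) XOR (1 IMPLIES 1)) -> 1
  row 23 [10111]: (((1 AND 1) XOR (0 AND NOT 1)) XOR (1 IMPLIES 1)) -> 0
  row 24 [11000]: (((0 AND 0) XOR (1 AND NOT 0)) XOR (0 IMPLIES 0)) -> 0
  row 25 [11001]: (((1 AND 1) XOR (1 AND NOT 0)) XOR (0 IMPLIES 0)) -> 1
  row 26 [11010]: (((0 AND 0) XOR (1 AND NOT 0)) XOR (1 IMPLIES 1)) -> 0
  row 27 [11011]: (((1 AND 1) XOR (1 AND NOT 0)) XOR (1 IMPLIES 1)) -> 1
  row 28 [11100]: (((0 AND 0) XOR (1 AND NOT 1)) XOR (0 IMPLIES 0)) -> 1
  row 29 [11101]: (((1 AND 1) XOR (1 AND NOT 1)) XOR (0 IMPLIES 0)) -> 0
  row 30 [11110]: (((0 AND 0) XOR (1 AND NOT 1)) XOR (1 IMPLIES 1)) -> 1
  row 31 [11111]: (((1 AND 1) XOR (1 AND NOT 1)) XOR (1 IMPLIES 1)) -> 0
Full result column, 4 rows per line (a,b,c fixed per line; d,e runs 00..11 left to right):
  rows 0-3 [a,b,c=000]: 1010  = hex A
  rows 4-7 [a,b,c=001]: 1010  = hex A
  rows 8-11 [a,b,c=010]: 0101  = hex 5
  rows 12-15 [a,b,c=011]: 1010  = hex A
  rows 16-19 [a,b,c=100]: 1010  = hex A
  rows 20-23 [a,b,c=101]: 1010  = hex A
  rows 24-27 [a,b,c=110]: 0101  = hex 5
  rows 28-31 [a,b,c=111]: 1010  = hex A
Output column (row 0 .. row 31) = 10101010010110101010101001011010
Output column grouped in 4s = 1010 1010 0101 1010 1010 1010 0101 1010 = 0xAA5AAA5A
Convert to decimal digit by digit (value = value*16 + digit):
  A -> 10
  10*16 + 10 (A) = 170
  170*16 + 5 = 2725
  2725*16 + 10 (A) = 43610
  43610*16 + 10 (A) = 697770
  697770*16 + 10 (A) = 11164330
  11164330*16 + 5 = 178629285
  178629285*16 + 10 (A) = 2858068570
Decimal = 2858068570

2858068570


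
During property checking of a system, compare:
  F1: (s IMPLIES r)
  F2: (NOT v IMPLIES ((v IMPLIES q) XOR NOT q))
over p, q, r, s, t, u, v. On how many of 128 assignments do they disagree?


F1 = (s IMPLIES r)
F2 = (NOT v IMPLIES ((v IMPLIES q) XOR NOT q))
Evaluate both on each of 128 rows (bits = p,q,r,s,t,u,v):
  row 0 [0000000]: F1=1 F2=0 (differ) -> 1
  row 1 [0000001]: F1=1 F2=1 -> 0
  row 2 [0000010]: F1=1 F2=0 (differ) -> 1
  row 3 [0000011]: F1=1 F2=1 -> 0
  row 4 [0000100]: F1=1 F2=0 (differ) -> 1
  (every remaining row is evaluated the same way; all 128 results are listed next)
Full result column, 8 rows per line (p,q,r,s fixed per line; t,u,v runs 000..111 left to right):
  rows 0-7 [p,q,r,s=0000]: 10101010  (ones: 4)
  rows 8-15 [p,q,r,s=0001]: 01010101  (ones: 4)
  rows 16-23 [p,q,r,s=0010]: 10101010  (ones: 4)
  rows 24-31 [p,q,r,s=0011]: 10101010  (ones: 4)
  rows 32-39 [p,q,r,s=0100]: 00000000  (ones: 0)
  rows 40-47 [p,q,r,s=0101]: 11111111  (ones: 8)
  rows 48-55 [p,q,r,s=0110]: 00000000  (ones: 0)
  rows 56-63 [p,q,r,s=0111]: 00000000  (ones: 0)
  rows 64-71 [p,q,r,s=1000]: 10101010  (ones: 4)
  rows 72-79 [p,q,r,s=1001]: 01010101  (ones: 4)
  rows 80-87 [p,q,r,s=1010]: 10101010  (ones: 4)
  rows 88-95 [p,q,r,s=1011]: 10101010  (ones: 4)
  rows 96-103 [p,q,r,s=1100]: 00000000  (ones: 0)
  rows 104-111 [p,q,r,s=1101]: 11111111  (ones: 8)
  rows 112-119 [p,q,r,s=1110]: 00000000  (ones: 0)
  rows 120-127 [p,q,r,s=1111]: 00000000  (ones: 0)
Disagreements = 4+4+4+4+0+8+0+0+4+4+4+4+0+8+0+0 = 48

48


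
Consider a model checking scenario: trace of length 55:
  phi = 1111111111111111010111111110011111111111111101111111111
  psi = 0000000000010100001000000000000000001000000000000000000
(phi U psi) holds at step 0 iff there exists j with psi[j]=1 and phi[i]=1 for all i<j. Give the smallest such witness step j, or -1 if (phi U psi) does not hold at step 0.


(phi U psi) at 0: need smallest j with psi[j]=1 and phi[i]=1 for all i in [0,j).
Scan from step 0:
  step 0: phi=1, psi=0 -> continue
  step 1: phi=1, psi=0 -> continue
  step 2: phi=1, psi=0 -> continue
  step 3: phi=1, psi=0 -> continue
  step 11: psi=1 and phi held for [0,11) -> witness found
Witness step = 11

11


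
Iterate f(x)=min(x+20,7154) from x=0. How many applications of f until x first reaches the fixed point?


Step 1: x=0, cap=7154, increment=20
Step 2: x grows by 20 each step until capped at 7154; fixed point is x=7154
Step 3: iterations = ceil(7154/20) = 358

358


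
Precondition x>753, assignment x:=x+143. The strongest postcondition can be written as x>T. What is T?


Formula: sp(P, x:=E) = exists old_x. (x = E[old_x/x]) AND P[old_x/x] (old_x is the value of x before the assignment; eliminate old_x by solving x = E[old_x/x] for old_x)
Step 1: Precondition P: x>753, i.e. old_x > 753
Step 2: Assignment gives x = old_x + 143, so old_x = x - 143
Step 3: Substitute into P: x - 143 > 753
Step 4: Simplify: x > 753+143 = 896

896


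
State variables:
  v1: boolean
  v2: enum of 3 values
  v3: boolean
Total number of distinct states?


State space = product of domain sizes of all variables.
Domain sizes:
  v1 (boolean): 2
  v2 (enum of 3 values): 3
  v3 (boolean): 2
Product = 2 * 3 * 2 = 12

12


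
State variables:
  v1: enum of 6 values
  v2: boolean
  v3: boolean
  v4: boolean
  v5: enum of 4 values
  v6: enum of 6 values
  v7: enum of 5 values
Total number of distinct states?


State space = product of domain sizes of all variables.
Domain sizes:
  v1 (enum of 6 values): 6
  v2 (boolean): 2
  v3 (boolean): 2
  v4 (boolean): 2
  v5 (enum of 4 values): 4
  v6 (enum of 6 values): 6
  v7 (enum of 5 values): 5
Product = 6 * 2 * 2 * 2 * 4 * 6 * 5 = 5760

5760


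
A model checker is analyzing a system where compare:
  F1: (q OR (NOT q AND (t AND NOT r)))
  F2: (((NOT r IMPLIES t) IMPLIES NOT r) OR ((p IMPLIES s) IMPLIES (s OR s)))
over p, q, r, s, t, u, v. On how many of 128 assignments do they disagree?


F1 = (q OR (NOT q AND (t AND NOT r)))
F2 = (((NOT r IMPLIES t) IMPLIES NOT r) OR ((p IMPLIES s) IMPLIES (s OR s)))
Evaluate both on each of 128 rows (bits = p,q,r,s,t,u,v):
  row 0 [0000000]: F1=0 F2=1 (differ) -> 1
  row 1 [0000001]: F1=0 F2=1 (differ) -> 1
  row 2 [0000010]: F1=0 F2=1 (differ) -> 1
  row 3 [0000011]: F1=0 F2=1 (differ) -> 1
  row 4 [0000100]: F1=1 F2=1 -> 0
  (every remaining row is evaluated the same way; all 128 results are listed next)
Full result column, 8 rows per line (p,q,r,s fixed per line; t,u,v runs 000..111 left to right):
  rows 0-7 [p,q,r,s=0000]: 11110000  (ones: 4)
  rows 8-15 [p,q,r,s=0001]: 11110000  (ones: 4)
  rows 16-23 [p,q,r,s=0010]: 00000000  (ones: 0)
  rows 24-31 [p,q,r,s=0011]: 11111111  (ones: 8)
  rows 32-39 [p,q,r,s=0100]: 00000000  (ones: 0)
  rows 40-47 [p,q,r,s=0101]: 00000000  (ones: 0)
  rows 48-55 [p,q,r,s=0110]: 11111111  (ones: 8)
  rows 56-63 [p,q,r,s=0111]: 00000000  (ones: 0)
  rows 64-71 [p,q,r,s=1000]: 11110000  (ones: 4)
  rows 72-79 [p,q,r,s=1001]: 11110000  (ones: 4)
  rows 80-87 [p,q,r,s=1010]: 11111111  (ones: 8)
  rows 88-95 [p,q,r,s=1011]: 11111111  (ones: 8)
  rows 96-103 [p,q,r,s=1100]: 00000000  (ones: 0)
  rows 104-111 [p,q,r,s=1101]: 00000000  (ones: 0)
  rows 112-119 [p,q,r,s=1110]: 00000000  (ones: 0)
  rows 120-127 [p,q,r,s=1111]: 00000000  (ones: 0)
Disagreements = 4+4+0+8+0+0+8+0+4+4+8+8+0+0+0+0 = 48

48


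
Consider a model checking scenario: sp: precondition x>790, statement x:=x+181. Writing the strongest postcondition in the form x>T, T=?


Formula: sp(P, x:=E) = exists old_x. (x = E[old_x/x]) AND P[old_x/x] (old_x is the value of x before the assignment; eliminate old_x by solving x = E[old_x/x] for old_x)
Step 1: Precondition P: x>790, i.e. old_x > 790
Step 2: Assignment gives x = old_x + 181, so old_x = x - 181
Step 3: Substitute into P: x - 181 > 790
Step 4: Simplify: x > 790+181 = 971

971


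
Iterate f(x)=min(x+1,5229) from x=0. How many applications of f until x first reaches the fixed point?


Step 1: x=0, cap=5229, increment=1
Step 2: x grows by 1 each step until capped at 5229; fixed point is x=5229
Step 3: iterations = ceil(5229/1) = 5229

5229


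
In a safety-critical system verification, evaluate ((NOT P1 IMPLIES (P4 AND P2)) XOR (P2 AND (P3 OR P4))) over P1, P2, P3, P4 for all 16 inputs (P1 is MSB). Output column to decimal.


Formula: ((NOT P1 IMPLIES (P4 AND P2)) XOR (P2 AND (P3 OR P4))) over P1, P2, P3, P4 (16 rows)
Evaluate each row (bits = P1,P2,P3,P4, MSB first):
  row 0 [0000]: ((NOT 0 IMPLIES (0 AND 0)) XOR (0 AND (0 OR 0))) -> 0
  row 1 [0001]: ((NOT 0 IMPLIES (1 AND 0)) XOR (0 AND (0 OR 1))) -> 0
  row 2 [0010]: ((NOT 0 IMPLIES (0 AND 0)) XOR (0 AND (1 OR 0))) -> 0
  row 3 [0011]: ((NOT 0 IMPLIES (1 AND 0)) XOR (0 AND (1 OR 1))) -> 0
  row 4 [0100]: ((NOT 0 IMPLIES (0 AND 1)) XOR (1 AND (0 OR 0))) -> 0
  row 5 [0101]: ((NOT 0 IMPLIES (1 AND 1)) XOR (1 AND (0 OR 1))) -> 0
  row 6 [0110]: ((NOT 0 IMPLIES (0 AND 1)) XOR (1 AND (1 OR 0))) -> 1
  row 7 [0111]: ((NOT 0 IMPLIES (1 AND 1)) XOR (1 AND (1 OR 1))) -> 0
  row 8 [1000]: ((NOT 1 IMPLIES (0 AND 0)) XOR (0 AND (0 OR 0))) -> 1
  row 9 [1001]: ((NOT 1 IMPLIES (1 AND 0)) XOR (0 AND (0 OR 1))) -> 1
  row 10 [1010]: ((NOT 1 IMPLIES (0 AND 0)) XOR (0 AND (1 OR 0))) -> 1
  row 11 [1011]: ((NOT 1 IMPLIES (1 AND 0)) XOR (0 AND (1 OR 1))) -> 1
  row 12 [1100]: ((NOT 1 IMPLIES (0 AND 1)) XOR (1 AND (0 OR 0))) -> 1
  row 13 [1101]: ((NOT 1 IMPLIES (1 AND 1)) XOR (1 AND (0 OR 1))) -> 0
  row 14 [1110]: ((NOT 1 IMPLIES (0 AND 1)) XOR (1 AND (1 OR 0))) -> 0
  row 15 [1111]: ((NOT 1 IMPLIES (1 AND 1)) XOR (1 AND (1 OR 1))) -> 0
Full result column, 4 rows per line (P1,P2 fixed per line; P3,P4 runs 00..11 left to right):
  rows 0-3 [P1,P2=00]: 0000  = hex 0
  rows 4-7 [P1,P2=01]: 0010  = hex 2
  rows 8-11 [P1,P2=10]: 1111  = hex F
  rows 12-15 [P1,P2=11]: 1000  = hex 8
Output column (row 0 .. row 15) = 0000001011111000
Output column grouped in 4s = 0000 0010 1111 1000 = 0x02F8
Convert to decimal digit by digit (value = value*16 + digit):
  0 -> 0
  0*16 + 2 = 2
  2*16 + 15 (F) = 47
  47*16 + 8 = 760
Decimal = 760

760


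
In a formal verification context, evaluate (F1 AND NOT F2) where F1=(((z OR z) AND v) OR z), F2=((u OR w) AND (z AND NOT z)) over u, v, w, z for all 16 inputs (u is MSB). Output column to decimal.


F1 = (((z OR z) AND v) OR z)
F2 = ((u OR w) AND (z AND NOT z))
Counterexample to F1=>F2 is where F1=1 and F2=0.
Evaluate each row (bits = u,v,w,z, MSB first):
  row 0 [0000]: F1=0 F2=0 -> F1&~F2 -> 0
  row 1 [0001]: F1=1 F2=0 -> F1&~F2 -> 1
  row 2 [0010]: F1=0 F2=0 -> F1&~F2 -> 0
  row 3 [0011]: F1=1 F2=0 -> F1&~F2 -> 1
  row 4 [0100]: F1=0 F2=0 -> F1&~F2 -> 0
  row 5 [0101]: F1=1 F2=0 -> F1&~F2 -> 1
  row 6 [0110]: F1=0 F2=0 -> F1&~F2 -> 0
  row 7 [0111]: F1=1 F2=0 -> F1&~F2 -> 1
  row 8 [1000]: F1=0 F2=0 -> F1&~F2 -> 0
  row 9 [1001]: F1=1 F2=0 -> F1&~F2 -> 1
  row 10 [1010]: F1=0 F2=0 -> F1&~F2 -> 0
  row 11 [1011]: F1=1 F2=0 -> F1&~F2 -> 1
  row 12 [1100]: F1=0 F2=0 -> F1&~F2 -> 0
  row 13 [1101]: F1=1 F2=0 -> F1&~F2 -> 1
  row 14 [1110]: F1=0 F2=0 -> F1&~F2 -> 0
  row 15 [1111]: F1=1 F2=0 -> F1&~F2 -> 1
Full result column, 4 rows per line (u,v fixed per line; w,z runs 00..11 left to right):
  rows 0-3 [u,v=00]: 0101  = hex 5
  rows 4-7 [u,v=01]: 0101  = hex 5
  rows 8-11 [u,v=10]: 0101  = hex 5
  rows 12-15 [u,v=11]: 0101  = hex 5
Counterexample vector (row 0 .. row 15) = 0101010101010101
Output column grouped in 4s = 0101 0101 0101 0101 = 0x5555
Convert to decimal digit by digit (value = value*16 + digit):
  5 -> 5
  5*16 + 5 = 85
  85*16 + 5 = 1365
  1365*16 + 5 = 21845
Decimal = 21845

21845


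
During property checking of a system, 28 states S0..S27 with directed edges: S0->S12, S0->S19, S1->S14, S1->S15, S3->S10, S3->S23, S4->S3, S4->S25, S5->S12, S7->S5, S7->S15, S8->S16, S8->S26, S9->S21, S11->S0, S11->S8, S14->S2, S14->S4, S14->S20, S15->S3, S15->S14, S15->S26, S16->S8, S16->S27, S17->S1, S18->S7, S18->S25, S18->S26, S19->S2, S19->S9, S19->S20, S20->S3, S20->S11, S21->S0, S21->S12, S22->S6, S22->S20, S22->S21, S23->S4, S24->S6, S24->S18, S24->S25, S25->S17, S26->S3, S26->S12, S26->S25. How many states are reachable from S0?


BFS from S0:
  layer 0: {S0}
  layer 1: {S12, S19}
  layer 2: {S2, S9, S20}
  layer 3: {S3, S11, S21}
  layer 4: {S8, S10, S23}
  layer 5: {S4, S16, S26}
  layer 6: {S25, S27}
  layer 7: {S17}
  layer 8: {S1}
  layer 9: {S14, S15}
Reachable set: {S0, S1, S2, S3, S4, S8, S9, S10, S11, S12, S14, S15, S16, S17, S19, S20, S21, S23, S25, S26, S27}
Count = 21

21


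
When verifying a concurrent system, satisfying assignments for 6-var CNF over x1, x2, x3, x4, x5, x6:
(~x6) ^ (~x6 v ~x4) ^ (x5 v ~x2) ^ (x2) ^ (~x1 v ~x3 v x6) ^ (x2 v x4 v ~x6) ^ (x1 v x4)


CNF with 7 clauses over 6 vars (64 assignments).
An assignment satisfies CNF iff every clause has >=1 true literal.
Check each row (bits = x1,x2,x3,x4,x5,x6; clause T/F shown):
  row 0 [000000]: clauses=TTTFTTF -> 0
  row 1 [000001]: clauses=FTTFTFF -> 0
  row 2 [000010]: clauses=TTTFTTF -> 0
  row 3 [000011]: clauses=FTTFTFF -> 0
  row 4 [000100]: clauses=TTTFTTT -> 0
  (every remaining row is evaluated the same way; all 64 results are listed next)
Full result column, 8 rows per line (x1,x2,x3 fixed per line; x4,x5,x6 runs 000..111 left to right):
  rows 0-7 [x1,x2,x3=000]: 00000000  (ones: 0)
  rows 8-15 [x1,x2,x3=001]: 00000000  (ones: 0)
  rows 16-23 [x1,x2,x3=010]: 00000010  (ones: 1)
  rows 24-31 [x1,x2,x3=011]: 00000010  (ones: 1)
  rows 32-39 [x1,x2,x3=100]: 00000000  (ones: 0)
  rows 40-47 [x1,x2,x3=101]: 00000000  (ones: 0)
  rows 48-55 [x1,x2,x3=110]: 00100010  (ones: 2)
  rows 56-63 [x1,x2,x3=111]: 00000000  (ones: 0)
Satisfying assignments = 0+0+1+1+0+0+2+0 = 4

4


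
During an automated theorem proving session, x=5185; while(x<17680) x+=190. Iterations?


Step 1: x goes from 5185 toward 17680 by 190; the body runs while x<17680, so iterations = ceil((bound-start)/step)
Step 2: Distance=12495
Step 3: ceil(12495/190)=66

66


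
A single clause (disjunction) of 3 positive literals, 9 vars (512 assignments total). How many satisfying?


Step 1: Total=2^9=512
Step 2: Unsat when all 3 false: 2^6=64
Step 3: Sat=512-64=448

448


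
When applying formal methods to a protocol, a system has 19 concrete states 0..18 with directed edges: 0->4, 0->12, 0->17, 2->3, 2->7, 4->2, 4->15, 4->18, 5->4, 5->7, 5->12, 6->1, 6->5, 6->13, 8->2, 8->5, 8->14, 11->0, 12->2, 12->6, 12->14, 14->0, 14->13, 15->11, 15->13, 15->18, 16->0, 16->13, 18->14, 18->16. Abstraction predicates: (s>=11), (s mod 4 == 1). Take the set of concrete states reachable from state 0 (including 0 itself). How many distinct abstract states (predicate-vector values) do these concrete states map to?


BFS from 0:
Concrete reachable: {0, 1, 2, 3, 4, 5, 6, 7, 11, 12, 13, 14, 15, 16, 17, 18}
Abstract via predicates (s>=11), (s mod 4 == 1):
  (0,0) <- {0, 2, 3, 4, 6, 7}
  (0,1) <- {1, 5}
  (1,0) <- {11, 12, 14, 15, 16, 18}
  (1,1) <- {13, 17}
Distinct abstract states = 4

4


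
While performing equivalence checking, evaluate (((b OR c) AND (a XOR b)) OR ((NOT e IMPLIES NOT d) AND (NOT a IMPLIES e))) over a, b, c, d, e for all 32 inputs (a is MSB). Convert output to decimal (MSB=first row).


Formula: (((b OR c) AND (a XOR b)) OR ((NOT e IMPLIES NOT d) AND (NOT a IMPLIES e))) over a, b, c, d, e (32 rows)
Evaluate each row (bits = a,b,c,d,e, MSB first):
  row 0 [00000]: (((0 OR 0) AND (0 XOR 0)) OR ((NOT 0 IMPLIES NOT 0) AND (NOT 0 IMPLIES 0))) -> 0
  row 1 [00001]: (((0 OR 0) AND (0 XOR 0)) OR ((NOT 1 IMPLIES NOT 0) AND (NOT 0 IMPLIES 1))) -> 1
  row 2 [00010]: (((0 OR 0) AND (0 XOR 0)) OR ((NOT 0 IMPLIES NOT 1) AND (NOT 0 IMPLIES 0))) -> 0
  row 3 [00011]: (((0 OR 0) AND (0 XOR 0)) OR ((NOT 1 IMPLIES NOT 1) AND (NOT 0 IMPLIES 1))) -> 1
  row 4 [00100]: (((0 OR 1) AND (0 XOR 0)) OR ((NOT 0 IMPLIES NOT 0) AND (NOT 0 IMPLIES 0))) -> 0
  row 5 [00101]: (((0 OR 1) AND (0 XOR 0)) OR ((NOT 1 IMPLIES NOT 0) AND (NOT 0 IMPLIES 1))) -> 1
  row 6 [00110]: (((0 OR 1) AND (0 XOR 0)) OR ((NOT 0 IMPLIES NOT 1) AND (NOT 0 IMPLIES 0))) -> 0
  row 7 [00111]: (((0 OR 1) AND (0 XOR 0)) OR ((NOT 1 IMPLIES NOT 1) AND (NOT 0 IMPLIES 1))) -> 1
  row 8 [01000]: (((1 OR 0) AND (0 XOR 1)) OR ((NOT 0 IMPLIES NOT 0) AND (NOT 0 IMPLIES 0))) -> 1
  row 9 [01001]: (((1 OR 0) AND (0 XOR 1)) OR ((NOT 1 IMPLIES NOT 0) AND (NOT 0 IMPLIES 1))) -> 1
  row 10 [01010]: (((1 OR 0) AND (0 XOR 1)) OR ((NOT 0 IMPLIES NOT 1) AND (NOT 0 IMPLIES 0))) -> 1
  row 11 [01011]: (((1 OR 0) AND (0 XOR 1)) OR ((NOT 1 IMPLIES NOT 1) AND (NOT 0 IMPLIES 1))) -> 1
  row 12 [01100]: (((1 OR 1) AND (0 XOR 1)) OR ((NOT 0 IMPLIES NOT 0) AND (NOT 0 IMPLIES 0))) -> 1
  row 13 [01101]: (((1 OR 1) AND (0 XOR 1)) OR ((NOT 1 IMPLIES NOT 0) AND (NOT 0 IMPLIES 1))) -> 1
  row 14 [01110]: (((1 OR 1) AND (0 XOR 1)) OR ((NOT 0 IMPLIES NOT 1) AND (NOT 0 IMPLIES 0))) -> 1
  row 15 [01111]: (((1 OR 1) AND (0 XOR 1)) OR ((NOT 1 IMPLIES NOT 1) AND (NOT 0 IMPLIES 1))) -> 1
  row 16 [10000]: (((0 OR 0) AND (1 XOR 0)) OR ((NOT 0 IMPLIES NOT 0) AND (NOT 1 IMPLIES 0))) -> 1
  row 17 [10001]: (((0 OR 0) AND (1 XOR 0)) OR ((NOT 1 IMPLIES NOT 0) AND (NOT 1 IMPLIES 1))) -> 1
  row 18 [10010]: (((0 OR 0) AND (1 XOR 0)) OR ((NOT 0 IMPLIES NOT 1) AND (NOT 1 IMPLIES 0))) -> 0
  row 19 [10011]: (((0 OR 0) AND (1 XOR 0)) OR ((NOT 1 IMPLIES NOT 1) AND (NOT 1 IMPLIES 1))) -> 1
  row 20 [10100]: (((0 OR 1) AND (1 XOR 0)) OR ((NOT 0 IMPLIES NOT 0) AND (NOT 1 IMPLIES 0))) -> 1
  row 21 [10101]: (((0 OR 1) AND (1 XOR 0)) OR ((NOT 1 IMPLIES NOT 0) AND (NOT 1 IMPLIES 1))) -> 1
  row 22 [10110]: (((0 OR 1) AND (1 XOR 0)) OR ((NOT 0 IMPLIES NOT 1) AND (NOT 1 IMPLIES 0))) -> 1
  row 23 [10111]: (((0 OR 1) AND (1 XOR 0)) OR ((NOT 1 IMPLIES NOT 1) AND (NOT 1 IMPLIES 1))) -> 1
  row 24 [11000]: (((1 OR 0) AND (1 XOR 1)) OR ((NOT 0 IMPLIES NOT 0) AND (NOT 1 IMPLIES 0))) -> 1
  row 25 [11001]: (((1 OR 0) AND (1 XOR 1)) OR ((NOT 1 IMPLIES NOT 0) AND (NOT 1 IMPLIES 1))) -> 1
  row 26 [11010]: (((1 OR 0) AND (1 XOR 1)) OR ((NOT 0 IMPLIES NOT 1) AND (NOT 1 IMPLIES 0))) -> 0
  row 27 [11011]: (((1 OR 0) AND (1 XOR 1)) OR ((NOT 1 IMPLIES NOT 1) AND (NOT 1 IMPLIES 1))) -> 1
  row 28 [11100]: (((1 OR 1) AND (1 XOR 1)) OR ((NOT 0 IMPLIES NOT 0) AND (NOT 1 IMPLIES 0))) -> 1
  row 29 [11101]: (((1 OR 1) AND (1 XOR 1)) OR ((NOT 1 IMPLIES NOT 0) AND (NOT 1 IMPLIES 1))) -> 1
  row 30 [11110]: (((1 OR 1) AND (1 XOR 1)) OR ((NOT 0 IMPLIES NOT 1) AND (NOT 1 IMPLIES 0))) -> 0
  row 31 [11111]: (((1 OR 1) AND (1 XOR 1)) OR ((NOT 1 IMPLIES NOT 1) AND (NOT 1 IMPLIES 1))) -> 1
Full result column, 4 rows per line (a,b,c fixed per line; d,e runs 00..11 left to right):
  rows 0-3 [a,b,c=000]: 0101  = hex 5
  rows 4-7 [a,b,c=001]: 0101  = hex 5
  rows 8-11 [a,b,c=010]: 1111  = hex F
  rows 12-15 [a,b,c=011]: 1111  = hex F
  rows 16-19 [a,b,c=100]: 1101  = hex D
  rows 20-23 [a,b,c=101]: 1111  = hex F
  rows 24-27 [a,b,c=110]: 1101  = hex D
  rows 28-31 [a,b,c=111]: 1101  = hex D
Output column (row 0 .. row 31) = 01010101111111111101111111011101
Output column grouped in 4s = 0101 0101 1111 1111 1101 1111 1101 1101 = 0x55FFDFDD
Convert to decimal digit by digit (value = value*16 + digit):
  5 -> 5
  5*16 + 5 = 85
  85*16 + 15 (F) = 1375
  1375*16 + 15 (F) = 22015
  22015*16 + 13 (D) = 352253
  352253*16 + 15 (F) = 5636063
  5636063*16 + 13 (D) = 90177021
  90177021*16 + 13 (D) = 1442832349
Decimal = 1442832349

1442832349


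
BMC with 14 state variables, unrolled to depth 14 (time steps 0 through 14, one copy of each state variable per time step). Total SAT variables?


BMC unrolls to depth k, creating one copy of each state var for steps 0..k.
Step count = 14 + 1 = 15 (steps 0 through 14)
Vars per step = 14
Total = 14 * 15 = 210

210


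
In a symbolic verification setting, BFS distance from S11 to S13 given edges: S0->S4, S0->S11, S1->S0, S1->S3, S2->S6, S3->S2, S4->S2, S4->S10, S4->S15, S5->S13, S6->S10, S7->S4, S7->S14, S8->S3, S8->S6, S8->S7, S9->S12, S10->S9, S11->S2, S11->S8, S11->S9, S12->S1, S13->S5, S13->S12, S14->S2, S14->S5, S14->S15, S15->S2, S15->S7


BFS layer-by-layer from S11:
  dist 0: {S11}
  dist 1: {S2, S8, S9}
  dist 2: {S3, S6, S7, S12}
  dist 3: {S1, S4, S10, S14}
  dist 4: {S0, S5, S15}
  dist 5: {S13}
  -> S13 reached at distance 5
Shortest path length = 5

5


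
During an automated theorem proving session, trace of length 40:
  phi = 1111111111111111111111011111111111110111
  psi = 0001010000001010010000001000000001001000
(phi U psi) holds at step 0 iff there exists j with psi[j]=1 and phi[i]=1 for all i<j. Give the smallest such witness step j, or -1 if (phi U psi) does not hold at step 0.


(phi U psi) at 0: need smallest j with psi[j]=1 and phi[i]=1 for all i in [0,j).
Scan from step 0:
  step 0: phi=1, psi=0 -> continue
  step 1: phi=1, psi=0 -> continue
  step 2: phi=1, psi=0 -> continue
  step 3: psi=1 and phi held for [0,3) -> witness found
Witness step = 3

3


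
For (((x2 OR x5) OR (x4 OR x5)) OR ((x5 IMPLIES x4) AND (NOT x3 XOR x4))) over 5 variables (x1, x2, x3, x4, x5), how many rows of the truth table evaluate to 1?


Formula: (((x2 OR x5) OR (x4 OR x5)) OR ((x5 IMPLIES x4) AND (NOT x3 XOR x4))) over 5 vars (32 rows)
Evaluate each row (x1, x2, x3, x4, x5 as bits, MSB first):
  row 0 [00000]: (((0 OR 0) OR (0 OR 0)) OR ((0 IMPLIES 0) AND (NOT 0 XOR 0))) -> 1
  row 1 [00001]: (((0 OR 1) OR (0 OR 1)) OR ((1 IMPLIES 0) AND (NOT 0 XOR 0))) -> 1
  row 2 [00010]: (((0 OR 0) OR (1 OR 0)) OR ((0 IMPLIES 1) AND (NOT 0 XOR 1))) -> 1
  row 3 [00011]: (((0 OR 1) OR (1 OR 1)) OR ((1 IMPLIES 1) AND (NOT 0 XOR 1))) -> 1
  row 4 [00100]: (((0 OR 0) OR (0 OR 0)) OR ((0 IMPLIES 0) AND (NOT 1 XOR 0))) -> 0
  row 5 [00101]: (((0 OR 1) OR (0 OR 1)) OR ((1 IMPLIES 0) AND (NOT 1 XOR 0))) -> 1
  row 6 [00110]: (((0 OR 0) OR (1 OR 0)) OR ((0 IMPLIES 1) AND (NOT 1 XOR 1))) -> 1
  row 7 [00111]: (((0 OR 1) OR (1 OR 1)) OR ((1 IMPLIES 1) AND (NOT 1 XOR 1))) -> 1
  row 8 [01000]: (((1 OR 0) OR (0 OR 0)) OR ((0 IMPLIES 0) AND (NOT 0 XOR 0))) -> 1
  row 9 [01001]: (((1 OR 1) OR (0 OR 1)) OR ((1 IMPLIES 0) AND (NOT 0 XOR 0))) -> 1
  row 10 [01010]: (((1 OR 0) OR (1 OR 0)) OR ((0 IMPLIES 1) AND (NOT 0 XOR 1))) -> 1
  row 11 [01011]: (((1 OR 1) OR (1 OR 1)) OR ((1 IMPLIES 1) AND (NOT 0 XOR 1))) -> 1
  row 12 [01100]: (((1 OR 0) OR (0 OR 0)) OR ((0 IMPLIES 0) AND (NOT 1 XOR 0))) -> 1
  row 13 [01101]: (((1 OR 1) OR (0 OR 1)) OR ((1 IMPLIES 0) AND (NOT 1 XOR 0))) -> 1
  row 14 [01110]: (((1 OR 0) OR (1 OR 0)) OR ((0 IMPLIES 1) AND (NOT 1 XOR 1))) -> 1
  row 15 [01111]: (((1 OR 1) OR (1 OR 1)) OR ((1 IMPLIES 1) AND (NOT 1 XOR 1))) -> 1
  row 16 [10000]: (((0 OR 0) OR (0 OR 0)) OR ((0 IMPLIES 0) AND (NOT 0 XOR 0))) -> 1
  row 17 [10001]: (((0 OR 1) OR (0 OR 1)) OR ((1 IMPLIES 0) AND (NOT 0 XOR 0))) -> 1
  row 18 [10010]: (((0 OR 0) OR (1 OR 0)) OR ((0 IMPLIES 1) AND (NOT 0 XOR 1))) -> 1
  row 19 [10011]: (((0 OR 1) OR (1 OR 1)) OR ((1 IMPLIES 1) AND (NOT 0 XOR 1))) -> 1
  row 20 [10100]: (((0 OR 0) OR (0 OR 0)) OR ((0 IMPLIES 0) AND (NOT 1 XOR 0))) -> 0
  row 21 [10101]: (((0 OR 1) OR (0 OR 1)) OR ((1 IMPLIES 0) AND (NOT 1 XOR 0))) -> 1
  row 22 [10110]: (((0 OR 0) OR (1 OR 0)) OR ((0 IMPLIES 1) AND (NOT 1 XOR 1))) -> 1
  row 23 [10111]: (((0 OR 1) OR (1 OR 1)) OR ((1 IMPLIES 1) AND (NOT 1 XOR 1))) -> 1
  row 24 [11000]: (((1 OR 0) OR (0 OR 0)) OR ((0 IMPLIES 0) AND (NOT 0 XOR 0))) -> 1
  row 25 [11001]: (((1 OR 1) OR (0 OR 1)) OR ((1 IMPLIES 0) AND (NOT 0 XOR 0))) -> 1
  row 26 [11010]: (((1 OR 0) OR (1 OR 0)) OR ((0 IMPLIES 1) AND (NOT 0 XOR 1))) -> 1
  row 27 [11011]: (((1 OR 1) OR (1 OR 1)) OR ((1 IMPLIES 1) AND (NOT 0 XOR 1))) -> 1
  row 28 [11100]: (((1 OR 0) OR (0 OR 0)) OR ((0 IMPLIES 0) AND (NOT 1 XOR 0))) -> 1
  row 29 [11101]: (((1 OR 1) OR (0 OR 1)) OR ((1 IMPLIES 0) AND (NOT 1 XOR 0))) -> 1
  row 30 [11110]: (((1 OR 0) OR (1 OR 0)) OR ((0 IMPLIES 1) AND (NOT 1 XOR 1))) -> 1
  row 31 [11111]: (((1 OR 1) OR (1 OR 1)) OR ((1 IMPLIES 1) AND (NOT 1 XOR 1))) -> 1
Full result column, 8 rows per line (x1,x2 fixed per line; x3,x4,x5 runs 000..111 left to right):
  rows 0-7 [x1,x2=00]: 11110111  (ones: 7)
  rows 8-15 [x1,x2=01]: 11111111  (ones: 8)
  rows 16-23 [x1,x2=10]: 11110111  (ones: 7)
  rows 24-31 [x1,x2=11]: 11111111  (ones: 8)
Count of 1-rows = 7+8+7+8 = 30

30
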